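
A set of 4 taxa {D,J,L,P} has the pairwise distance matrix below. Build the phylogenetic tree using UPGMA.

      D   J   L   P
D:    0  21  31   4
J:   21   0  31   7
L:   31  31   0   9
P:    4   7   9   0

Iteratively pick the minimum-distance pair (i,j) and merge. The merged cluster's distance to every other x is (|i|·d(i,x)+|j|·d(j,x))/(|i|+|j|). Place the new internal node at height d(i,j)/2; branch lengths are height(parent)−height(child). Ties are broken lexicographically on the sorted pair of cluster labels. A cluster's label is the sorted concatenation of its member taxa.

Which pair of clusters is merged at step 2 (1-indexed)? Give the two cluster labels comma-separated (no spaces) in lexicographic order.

DP,J

iteration 1: select D,P (d=4); attach at lengths (2, 2); label the merged cluster DP
  updated: d(DP,J)=14, d(DP,L)=20
iteration 2: select DP,J (d=14); attach at lengths (5, 7); label the merged cluster DJP
  updated: d(DJP,L)=71/3
iteration 3: select DJP,L (d=71/3); attach at lengths (29/6, 71/6); label the merged cluster DJLP
final tree: (((D:2,P:2):5,J:7):29/6,L:71/6)
total length: 98/3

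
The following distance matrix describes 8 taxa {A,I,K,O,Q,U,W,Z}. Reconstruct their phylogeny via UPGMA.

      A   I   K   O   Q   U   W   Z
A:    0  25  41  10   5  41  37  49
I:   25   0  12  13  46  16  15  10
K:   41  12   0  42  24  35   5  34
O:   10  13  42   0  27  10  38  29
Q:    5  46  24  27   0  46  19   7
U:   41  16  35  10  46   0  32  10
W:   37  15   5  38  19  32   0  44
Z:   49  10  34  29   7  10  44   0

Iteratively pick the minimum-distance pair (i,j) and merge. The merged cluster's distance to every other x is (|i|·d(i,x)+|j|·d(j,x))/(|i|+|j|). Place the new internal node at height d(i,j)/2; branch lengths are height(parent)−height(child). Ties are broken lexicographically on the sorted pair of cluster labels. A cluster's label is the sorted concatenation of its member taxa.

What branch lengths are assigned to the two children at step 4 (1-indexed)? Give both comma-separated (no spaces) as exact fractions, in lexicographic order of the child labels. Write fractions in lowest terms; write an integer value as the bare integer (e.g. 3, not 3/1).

step 1: merge (A,Q) at d=5; branch lengths A→5/2, Q→5/2; new cluster AQ
  updated: d(AQ,I)=71/2, d(AQ,K)=65/2, d(AQ,O)=37/2, d(AQ,U)=87/2, d(AQ,W)=28, d(AQ,Z)=28
step 2: merge (K,W) at d=5; branch lengths K→5/2, W→5/2; new cluster KW
  updated: d(AQ,KW)=121/4, d(I,KW)=27/2, d(KW,O)=40, d(KW,U)=67/2, d(KW,Z)=39
step 3: merge (I,Z) at d=10; branch lengths I→5, Z→5; new cluster IZ
  updated: d(AQ,IZ)=127/4, d(IZ,KW)=105/4, d(IZ,O)=21, d(IZ,U)=13
step 4: merge (O,U) at d=10; branch lengths O→5, U→5; new cluster OU
  updated: d(AQ,OU)=31, d(IZ,OU)=17, d(KW,OU)=147/4
step 5: merge (IZ,OU) at d=17; branch lengths IZ→7/2, OU→7/2; new cluster IOUZ
  updated: d(AQ,IOUZ)=251/8, d(IOUZ,KW)=63/2
step 6: merge (AQ,KW) at d=121/4; branch lengths AQ→101/8, KW→101/8; new cluster AKQW
  updated: d(AKQW,IOUZ)=503/16
step 7: merge (AKQW,IOUZ) at d=503/16; branch lengths AKQW→19/32, IOUZ→231/32; new cluster AIKOQUWZ
final tree: (((A:5/2,Q:5/2):101/8,(K:5/2,W:5/2):101/8):19/32,((I:5,Z:5):7/2,(O:5,U:5):7/2):231/32)
total length: 1121/16

5,5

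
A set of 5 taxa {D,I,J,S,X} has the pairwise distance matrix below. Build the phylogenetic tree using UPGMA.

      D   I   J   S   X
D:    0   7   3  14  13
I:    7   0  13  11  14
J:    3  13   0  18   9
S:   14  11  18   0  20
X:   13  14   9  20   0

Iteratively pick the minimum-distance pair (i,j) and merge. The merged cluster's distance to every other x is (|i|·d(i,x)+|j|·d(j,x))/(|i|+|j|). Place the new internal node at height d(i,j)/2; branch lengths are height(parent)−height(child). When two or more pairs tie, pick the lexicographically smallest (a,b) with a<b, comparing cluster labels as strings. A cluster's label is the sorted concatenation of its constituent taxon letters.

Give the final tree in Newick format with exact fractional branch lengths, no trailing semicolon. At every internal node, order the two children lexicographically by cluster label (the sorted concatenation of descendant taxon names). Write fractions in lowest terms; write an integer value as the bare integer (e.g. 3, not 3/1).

((((D:3/2,J:3/2):7/2,I:5):1,X:6):15/8,S:63/8)

1. join D+J (d=3) ⇒ DJ; edges |D|=3/2, |J|=3/2
  updated: d(DJ,I)=10, d(DJ,S)=16, d(DJ,X)=11
2. join DJ+I (d=10) ⇒ DIJ; edges |DJ|=7/2, |I|=5
  updated: d(DIJ,S)=43/3, d(DIJ,X)=12
3. join DIJ+X (d=12) ⇒ DIJX; edges |DIJ|=1, |X|=6
  updated: d(DIJX,S)=63/4
4. join DIJX+S (d=63/4) ⇒ DIJSX; edges |DIJX|=15/8, |S|=63/8
final tree: ((((D:3/2,J:3/2):7/2,I:5):1,X:6):15/8,S:63/8)
total length: 113/4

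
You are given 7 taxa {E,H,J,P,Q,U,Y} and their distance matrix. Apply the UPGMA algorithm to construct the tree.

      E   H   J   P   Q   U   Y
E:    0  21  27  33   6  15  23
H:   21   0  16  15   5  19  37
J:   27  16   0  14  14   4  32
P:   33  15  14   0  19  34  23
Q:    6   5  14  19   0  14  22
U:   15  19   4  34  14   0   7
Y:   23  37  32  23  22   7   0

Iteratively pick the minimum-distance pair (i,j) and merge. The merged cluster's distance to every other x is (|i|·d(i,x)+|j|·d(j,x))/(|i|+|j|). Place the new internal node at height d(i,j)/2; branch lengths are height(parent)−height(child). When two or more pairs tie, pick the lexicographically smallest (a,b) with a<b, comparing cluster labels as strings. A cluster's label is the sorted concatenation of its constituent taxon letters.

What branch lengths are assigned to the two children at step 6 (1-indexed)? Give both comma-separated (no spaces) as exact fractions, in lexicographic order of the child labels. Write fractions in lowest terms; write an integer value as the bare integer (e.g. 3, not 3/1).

1/2,12

1. join J+U (d=4) ⇒ JU; edges |J|=2, |U|=2
  updated: d(E,JU)=21, d(H,JU)=35/2, d(JU,P)=24, d(JU,Q)=14, d(JU,Y)=39/2
2. join H+Q (d=5) ⇒ HQ; edges |H|=5/2, |Q|=5/2
  updated: d(E,HQ)=27/2, d(HQ,JU)=63/4, d(HQ,P)=17, d(HQ,Y)=59/2
3. join E+HQ (d=27/2) ⇒ EHQ; edges |E|=27/4, |HQ|=17/4
  updated: d(EHQ,JU)=35/2, d(EHQ,P)=67/3, d(EHQ,Y)=82/3
4. join EHQ+JU (d=35/2) ⇒ EHJQU; edges |EHQ|=2, |JU|=27/4
  updated: d(EHJQU,P)=23, d(EHJQU,Y)=121/5
5. join EHJQU+P (d=23) ⇒ EHJPQU; edges |EHJQU|=11/4, |P|=23/2
  updated: d(EHJPQU,Y)=24
6. join EHJPQU+Y (d=24) ⇒ EHJPQUY; edges |EHJPQU|=1/2, |Y|=12
final tree: ((((E:27/4,(H:5/2,Q:5/2):17/4):2,(J:2,U:2):27/4):11/4,P:23/2):1/2,Y:12)
total length: 111/2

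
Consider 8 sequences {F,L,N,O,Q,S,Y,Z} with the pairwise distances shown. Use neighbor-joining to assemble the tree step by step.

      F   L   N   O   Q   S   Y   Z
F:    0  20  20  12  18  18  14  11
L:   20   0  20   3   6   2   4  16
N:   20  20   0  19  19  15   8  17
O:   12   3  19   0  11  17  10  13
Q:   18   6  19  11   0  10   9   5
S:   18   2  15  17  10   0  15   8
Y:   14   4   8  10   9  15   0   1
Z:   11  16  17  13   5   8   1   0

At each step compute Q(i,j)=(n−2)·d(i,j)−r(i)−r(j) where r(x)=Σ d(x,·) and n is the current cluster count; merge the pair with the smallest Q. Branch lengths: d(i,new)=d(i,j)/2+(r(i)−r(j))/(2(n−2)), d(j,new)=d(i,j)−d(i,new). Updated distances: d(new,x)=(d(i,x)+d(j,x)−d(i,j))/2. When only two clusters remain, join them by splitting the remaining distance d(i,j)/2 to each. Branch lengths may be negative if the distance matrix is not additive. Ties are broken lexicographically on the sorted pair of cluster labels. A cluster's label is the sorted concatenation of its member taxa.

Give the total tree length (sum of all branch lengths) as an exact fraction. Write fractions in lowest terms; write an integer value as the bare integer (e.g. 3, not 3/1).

1. join L+S (d=2, Q=-144) ⇒ LS; edges |L|=-1/6, |S|=13/6
  updated: d(F,LS)=18, d(LS,N)=33/2, d(LS,O)=9, d(LS,Q)=7, d(LS,Y)=17/2, d(LS,Z)=11
2. join N+Y (d=8, Q=-110) ⇒ NY; edges |N|=89/10, |Y|=-9/10
  updated: d(F,NY)=13, d(LS,NY)=17/2, d(NY,O)=21/2, d(NY,Q)=10, d(NY,Z)=5
3. join F+O (d=12, Q=-159/2) ⇒ FO; edges |F|=129/16, |O|=63/16
  updated: d(FO,LS)=15/2, d(FO,NY)=23/4, d(FO,Q)=17/2, d(FO,Z)=6
4. join LS+Q (d=7, Q=-87/2) ⇒ LQS; edges |LS|=49/12, |Q|=35/12
  updated: d(FO,LQS)=9/2, d(LQS,NY)=23/4, d(LQS,Z)=9/2
5. join FO+LQS (d=9/2, Q=-22) ⇒ FLOQS; edges |FO|=21/8, |LQS|=15/8
  updated: d(FLOQS,NY)=7/2, d(FLOQS,Z)=3
6. join FLOQS+NY (d=7/2, Q=-23/2) ⇒ FLNOQSY; edges |FLOQS|=3/4, |NY|=11/4
  updated: d(FLNOQSY,Z)=9/4
7. join FLNOQSY+Z (d=9/4) ⇒ FLNOQSYZ; edges |FLNOQSY|=9/8, |Z|=9/8
final tree: ((((F:129/16,O:63/16):21/8,((L:-1/6,S:13/6):49/12,Q:35/12):15/8):3/4,(N:89/10,Y:-9/10):11/4):9/8,Z:9/8)
total length: 157/4

157/4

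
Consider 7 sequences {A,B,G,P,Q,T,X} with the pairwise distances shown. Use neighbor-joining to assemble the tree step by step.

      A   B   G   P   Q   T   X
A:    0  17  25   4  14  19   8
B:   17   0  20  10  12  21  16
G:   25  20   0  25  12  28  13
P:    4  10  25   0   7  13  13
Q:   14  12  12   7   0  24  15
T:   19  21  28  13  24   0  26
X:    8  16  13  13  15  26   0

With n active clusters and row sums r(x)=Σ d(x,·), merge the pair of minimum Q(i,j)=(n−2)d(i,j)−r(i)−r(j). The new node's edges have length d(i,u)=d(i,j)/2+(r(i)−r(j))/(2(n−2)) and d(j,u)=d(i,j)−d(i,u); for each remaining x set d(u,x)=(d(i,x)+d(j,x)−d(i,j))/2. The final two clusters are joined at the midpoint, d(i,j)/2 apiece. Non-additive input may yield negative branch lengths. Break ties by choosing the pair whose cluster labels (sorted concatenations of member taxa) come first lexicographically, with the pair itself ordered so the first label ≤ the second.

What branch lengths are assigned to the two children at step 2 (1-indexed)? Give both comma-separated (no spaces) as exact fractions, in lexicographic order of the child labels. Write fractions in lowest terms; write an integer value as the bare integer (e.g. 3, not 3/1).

step 1: merge (G,X) at d=13, Q=-149; branch lengths G→97/10, X→33/10; new cluster GX
  updated: d(A,GX)=10, d(B,GX)=23/2, d(GX,P)=25/2, d(GX,Q)=7, d(GX,T)=41/2
step 2: merge (GX,Q) at d=7, Q=-195/2; branch lengths GX→51/16, Q→61/16; new cluster GQX
  updated: d(A,GQX)=17/2, d(B,GQX)=33/4, d(GQX,P)=25/4, d(GQX,T)=75/4
step 3: merge (B,GQX) at d=33/4, Q=-293/4; branch lengths B→157/24, GQX→41/24; new cluster BGQX
  updated: d(A,BGQX)=69/8, d(BGQX,P)=4, d(BGQX,T)=63/4
step 4: merge (A,P) at d=4, Q=-357/8; branch lengths A→149/32, P→-21/32; new cluster AP
  updated: d(AP,BGQX)=69/16, d(AP,T)=14
step 5: merge (AP,BGQX) at d=69/16, Q=-545/16; branch lengths AP→41/32, BGQX→97/32; new cluster ABGPQX
  updated: d(ABGPQX,T)=407/32
step 6: merge (ABGPQX,T) at d=407/32; branch lengths ABGPQX→407/64, T→407/64; new cluster ABGPQTX
final tree: (((A:149/32,P:-21/32):41/32,(B:157/24,((G:97/10,X:33/10):51/16,Q:61/16):41/24):97/32):407/64,T:407/64)
total length: 1577/32

51/16,61/16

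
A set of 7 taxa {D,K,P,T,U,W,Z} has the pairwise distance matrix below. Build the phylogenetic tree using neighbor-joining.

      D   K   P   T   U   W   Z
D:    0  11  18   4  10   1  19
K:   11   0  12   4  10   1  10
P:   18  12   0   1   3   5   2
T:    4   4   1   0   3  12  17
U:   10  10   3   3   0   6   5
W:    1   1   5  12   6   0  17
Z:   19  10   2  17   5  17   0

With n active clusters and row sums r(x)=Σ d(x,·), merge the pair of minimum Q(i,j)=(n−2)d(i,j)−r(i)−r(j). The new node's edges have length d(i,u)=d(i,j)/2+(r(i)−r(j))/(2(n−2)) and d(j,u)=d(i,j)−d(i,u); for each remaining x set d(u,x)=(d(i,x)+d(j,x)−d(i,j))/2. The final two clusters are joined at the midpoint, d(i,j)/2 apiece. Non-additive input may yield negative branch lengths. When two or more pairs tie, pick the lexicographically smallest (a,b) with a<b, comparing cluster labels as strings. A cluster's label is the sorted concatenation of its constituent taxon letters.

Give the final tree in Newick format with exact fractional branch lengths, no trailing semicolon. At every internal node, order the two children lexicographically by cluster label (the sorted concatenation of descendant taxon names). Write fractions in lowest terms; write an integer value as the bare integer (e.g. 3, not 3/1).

step 1: merge (P,Z) at d=2, Q=-101; branch lengths P→-19/10, Z→39/10; new cluster PZ
  updated: d(D,PZ)=35/2, d(K,PZ)=10, d(PZ,T)=8, d(PZ,U)=3, d(PZ,W)=10
step 2: merge (D,W) at d=1, Q=-139/2; branch lengths D→35/16, W→-19/16; new cluster DW
  updated: d(DW,K)=11/2, d(DW,PZ)=53/4, d(DW,T)=15/2, d(DW,U)=15/2
step 3: merge (PZ,U) at d=3, Q=-195/4; branch lengths PZ→79/24, U→-7/24; new cluster PUZ
  updated: d(DW,PUZ)=71/8, d(K,PUZ)=17/2, d(PUZ,T)=4
step 4: merge (DW,K) at d=11/2, Q=-231/8; branch lengths DW→119/32, K→57/32; new cluster DKW
  updated: d(DKW,PUZ)=95/16, d(DKW,T)=3
step 5: merge (DKW,PUZ) at d=95/16, Q=-207/16; branch lengths DKW→79/32, PUZ→111/32; new cluster DKPUWZ
  updated: d(DKPUWZ,T)=17/32
step 6: merge (DKPUWZ,T) at d=17/32; branch lengths DKPUWZ→17/64, T→17/64; new cluster DKPTUWZ
final tree: ((((D:35/16,W:-19/16):119/32,K:57/32):79/32,((P:-19/10,Z:39/10):79/24,U:-7/24):111/32):17/64,T:17/64)
total length: 575/32

((((D:35/16,W:-19/16):119/32,K:57/32):79/32,((P:-19/10,Z:39/10):79/24,U:-7/24):111/32):17/64,T:17/64)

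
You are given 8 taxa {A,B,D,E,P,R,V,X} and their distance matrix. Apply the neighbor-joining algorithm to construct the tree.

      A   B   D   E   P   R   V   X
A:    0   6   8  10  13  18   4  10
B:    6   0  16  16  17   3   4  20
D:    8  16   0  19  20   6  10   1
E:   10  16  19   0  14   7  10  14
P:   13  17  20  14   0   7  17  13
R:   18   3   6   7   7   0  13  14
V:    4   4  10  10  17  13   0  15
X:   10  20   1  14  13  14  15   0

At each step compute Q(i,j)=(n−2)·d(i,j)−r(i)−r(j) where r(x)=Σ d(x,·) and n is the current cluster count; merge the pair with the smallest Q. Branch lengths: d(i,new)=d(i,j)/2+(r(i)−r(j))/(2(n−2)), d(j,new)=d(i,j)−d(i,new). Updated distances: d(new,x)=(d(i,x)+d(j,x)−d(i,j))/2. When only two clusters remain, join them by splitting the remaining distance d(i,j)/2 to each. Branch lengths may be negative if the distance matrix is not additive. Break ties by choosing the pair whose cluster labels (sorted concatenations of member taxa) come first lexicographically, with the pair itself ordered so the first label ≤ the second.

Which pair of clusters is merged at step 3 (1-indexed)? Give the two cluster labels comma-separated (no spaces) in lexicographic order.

E,PR

step 1: merge (D,X) at d=1, Q=-161; branch lengths D→-1/12, X→13/12; new cluster DX
  updated: d(A,DX)=17/2, d(B,DX)=35/2, d(DX,E)=16, d(DX,P)=16, d(DX,R)=19/2, d(DX,V)=12
step 2: merge (P,R) at d=7, Q=-213/2; branch lengths P→123/20, R→17/20; new cluster PR
  updated: d(A,PR)=12, d(B,PR)=13/2, d(DX,PR)=37/4, d(E,PR)=7, d(PR,V)=23/2
step 3: merge (E,PR) at d=7, Q=-309/4; branch lengths E→163/32, PR→61/32; new cluster EPR
  updated: d(A,EPR)=15/2, d(B,EPR)=31/4, d(DX,EPR)=73/8, d(EPR,V)=29/4
step 4: merge (DX,EPR) at d=73/8, Q=-411/8; branch lengths DX→343/48, EPR→95/48; new cluster DEPRX
  updated: d(A,DEPRX)=55/16, d(B,DEPRX)=129/16, d(DEPRX,V)=81/16
step 5: merge (A,DEPRX) at d=55/16, Q=-185/8; branch lengths A→15/16, DEPRX→5/2; new cluster ADEPRX
  updated: d(ADEPRX,B)=85/16, d(ADEPRX,V)=45/16
step 6: merge (ADEPRX,B) at d=85/16, Q=-97/8; branch lengths ADEPRX→33/16, B→13/4; new cluster ABDEPRX
  updated: d(ABDEPRX,V)=3/4
step 7: merge (ABDEPRX,V) at d=3/4; branch lengths ABDEPRX→3/8, V→3/8; new cluster ABDEPRVX
final tree: (((A:15/16,((D:-1/12,X:13/12):343/48,(E:163/32,(P:123/20,R:17/20):61/32):95/48):5/2):33/16,B:13/4):3/8,V:3/8)
total length: 269/8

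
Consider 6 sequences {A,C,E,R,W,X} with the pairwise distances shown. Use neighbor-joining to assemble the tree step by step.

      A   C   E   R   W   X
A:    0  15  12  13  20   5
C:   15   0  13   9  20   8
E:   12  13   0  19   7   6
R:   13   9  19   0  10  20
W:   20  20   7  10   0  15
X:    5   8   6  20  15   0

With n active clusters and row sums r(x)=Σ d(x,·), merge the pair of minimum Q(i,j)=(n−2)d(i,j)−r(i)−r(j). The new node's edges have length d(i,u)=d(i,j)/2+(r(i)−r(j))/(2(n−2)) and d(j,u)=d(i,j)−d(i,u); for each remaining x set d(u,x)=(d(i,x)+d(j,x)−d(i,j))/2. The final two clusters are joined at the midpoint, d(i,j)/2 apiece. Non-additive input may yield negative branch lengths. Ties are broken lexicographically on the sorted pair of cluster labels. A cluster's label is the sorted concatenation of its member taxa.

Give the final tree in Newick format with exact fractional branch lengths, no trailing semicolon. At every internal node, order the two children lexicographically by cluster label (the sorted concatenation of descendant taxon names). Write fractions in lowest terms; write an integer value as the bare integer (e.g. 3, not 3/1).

((((A:9/2,X:1/2):21/8,E:31/8):15/8,C:47/8):29/16,(R:39/8,W:41/8):29/16)

1. join R+W (d=10, Q=-103) ⇒ RW; edges |R|=39/8, |W|=41/8
  updated: d(A,RW)=23/2, d(C,RW)=19/2, d(E,RW)=8, d(RW,X)=25/2
2. join A+X (d=5, Q=-60) ⇒ AX; edges |A|=9/2, |X|=1/2
  updated: d(AX,C)=9, d(AX,E)=13/2, d(AX,RW)=19/2
3. join AX+E (d=13/2, Q=-79/2) ⇒ AEX; edges |AX|=21/8, |E|=31/8
  updated: d(AEX,C)=31/4, d(AEX,RW)=11/2
4. join AEX+C (d=31/4, Q=-91/4) ⇒ ACEX; edges |AEX|=15/8, |C|=47/8
  updated: d(ACEX,RW)=29/8
5. join ACEX+RW (d=29/8) ⇒ ACERWX; edges |ACEX|=29/16, |RW|=29/16
final tree: ((((A:9/2,X:1/2):21/8,E:31/8):15/8,C:47/8):29/16,(R:39/8,W:41/8):29/16)
total length: 263/8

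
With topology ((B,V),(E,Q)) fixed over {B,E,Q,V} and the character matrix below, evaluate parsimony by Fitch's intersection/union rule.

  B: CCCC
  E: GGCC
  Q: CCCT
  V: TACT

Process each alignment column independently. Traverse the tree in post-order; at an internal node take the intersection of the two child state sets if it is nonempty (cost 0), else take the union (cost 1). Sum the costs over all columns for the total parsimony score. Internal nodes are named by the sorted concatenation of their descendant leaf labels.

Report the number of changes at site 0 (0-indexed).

2

[col 0] BV: children B:{C}, V:{T} ∪→ {C,T}; cost 1
[col 0] EQ: children E:{G}, Q:{C} ∪→ {C,G}; cost 1
[col 0] BEQV: children BV:{C,T}, EQ:{C,G} ∩→ {C}; cost 0
[col 1] BV: children B:{C}, V:{A} ∪→ {A,C}; cost 1
[col 1] EQ: children E:{G}, Q:{C} ∪→ {C,G}; cost 1
[col 1] BEQV: children BV:{A,C}, EQ:{C,G} ∩→ {C}; cost 0
[col 2] BV: children B:{C}, V:{C} ∩→ {C}; cost 0
[col 2] EQ: children E:{C}, Q:{C} ∩→ {C}; cost 0
[col 2] BEQV: children BV:{C}, EQ:{C} ∩→ {C}; cost 0
[col 3] BV: children B:{C}, V:{T} ∪→ {C,T}; cost 1
[col 3] EQ: children E:{C}, Q:{T} ∪→ {C,T}; cost 1
[col 3] BEQV: children BV:{C,T}, EQ:{C,T} ∩→ {C,T}; cost 0
per-site changes: [2, 2, 0, 2]; total = 6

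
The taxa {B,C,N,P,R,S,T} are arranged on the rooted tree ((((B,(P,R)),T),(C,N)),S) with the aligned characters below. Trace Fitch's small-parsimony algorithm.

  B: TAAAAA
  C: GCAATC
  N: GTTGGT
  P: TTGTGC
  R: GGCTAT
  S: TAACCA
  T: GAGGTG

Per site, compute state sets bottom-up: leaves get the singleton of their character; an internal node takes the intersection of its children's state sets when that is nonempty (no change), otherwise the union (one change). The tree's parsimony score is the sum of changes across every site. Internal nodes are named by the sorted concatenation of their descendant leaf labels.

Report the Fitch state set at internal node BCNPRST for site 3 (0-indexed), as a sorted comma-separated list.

A,C,G

site 0, node PR: P={T} ∪ R={G} → {G,T} (+1)
site 0, node BPR: B={T} ∩ PR={G,T} → {T} (+0)
site 0, node BPRT: BPR={T} ∪ T={G} → {G,T} (+1)
site 0, node CN: C={G} ∩ N={G} → {G} (+0)
site 0, node BCNPRT: BPRT={G,T} ∩ CN={G} → {G} (+0)
site 0, node BCNPRST: BCNPRT={G} ∪ S={T} → {G,T} (+1)
site 1, node PR: P={T} ∪ R={G} → {G,T} (+1)
site 1, node BPR: B={A} ∪ PR={G,T} → {A,G,T} (+1)
site 1, node BPRT: BPR={A,G,T} ∩ T={A} → {A} (+0)
site 1, node CN: C={C} ∪ N={T} → {C,T} (+1)
site 1, node BCNPRT: BPRT={A} ∪ CN={C,T} → {A,C,T} (+1)
site 1, node BCNPRST: BCNPRT={A,C,T} ∩ S={A} → {A} (+0)
site 2, node PR: P={G} ∪ R={C} → {C,G} (+1)
site 2, node BPR: B={A} ∪ PR={C,G} → {A,C,G} (+1)
site 2, node BPRT: BPR={A,C,G} ∩ T={G} → {G} (+0)
site 2, node CN: C={A} ∪ N={T} → {A,T} (+1)
site 2, node BCNPRT: BPRT={G} ∪ CN={A,T} → {A,G,T} (+1)
site 2, node BCNPRST: BCNPRT={A,G,T} ∩ S={A} → {A} (+0)
site 3, node PR: P={T} ∩ R={T} → {T} (+0)
site 3, node BPR: B={A} ∪ PR={T} → {A,T} (+1)
site 3, node BPRT: BPR={A,T} ∪ T={G} → {A,G,T} (+1)
site 3, node CN: C={A} ∪ N={G} → {A,G} (+1)
site 3, node BCNPRT: BPRT={A,G,T} ∩ CN={A,G} → {A,G} (+0)
site 3, node BCNPRST: BCNPRT={A,G} ∪ S={C} → {A,C,G} (+1)
site 4, node PR: P={G} ∪ R={A} → {A,G} (+1)
site 4, node BPR: B={A} ∩ PR={A,G} → {A} (+0)
site 4, node BPRT: BPR={A} ∪ T={T} → {A,T} (+1)
site 4, node CN: C={T} ∪ N={G} → {G,T} (+1)
site 4, node BCNPRT: BPRT={A,T} ∩ CN={G,T} → {T} (+0)
site 4, node BCNPRST: BCNPRT={T} ∪ S={C} → {C,T} (+1)
site 5, node PR: P={C} ∪ R={T} → {C,T} (+1)
site 5, node BPR: B={A} ∪ PR={C,T} → {A,C,T} (+1)
site 5, node BPRT: BPR={A,C,T} ∪ T={G} → {A,C,G,T} (+1)
site 5, node CN: C={C} ∪ N={T} → {C,T} (+1)
site 5, node BCNPRT: BPRT={A,C,G,T} ∩ CN={C,T} → {C,T} (+0)
site 5, node BCNPRST: BCNPRT={C,T} ∪ S={A} → {A,C,T} (+1)
per-site changes: [3, 4, 4, 4, 4, 5]; total = 24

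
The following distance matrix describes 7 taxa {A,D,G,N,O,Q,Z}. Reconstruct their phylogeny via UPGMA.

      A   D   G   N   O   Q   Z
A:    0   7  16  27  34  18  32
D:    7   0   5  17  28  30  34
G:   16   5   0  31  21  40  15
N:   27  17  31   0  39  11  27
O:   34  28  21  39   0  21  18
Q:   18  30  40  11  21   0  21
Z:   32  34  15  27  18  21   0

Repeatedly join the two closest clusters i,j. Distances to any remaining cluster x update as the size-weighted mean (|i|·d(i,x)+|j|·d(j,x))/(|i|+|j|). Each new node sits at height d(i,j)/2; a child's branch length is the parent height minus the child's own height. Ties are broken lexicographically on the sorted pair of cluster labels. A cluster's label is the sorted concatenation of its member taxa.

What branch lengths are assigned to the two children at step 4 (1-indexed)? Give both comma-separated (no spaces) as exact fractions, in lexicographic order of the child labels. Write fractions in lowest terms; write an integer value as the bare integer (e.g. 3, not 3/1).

iteration 1: select D,G (d=5); attach at lengths (5/2, 5/2); label the merged cluster DG
  updated: d(A,DG)=23/2, d(DG,N)=24, d(DG,O)=49/2, d(DG,Q)=35, d(DG,Z)=49/2
iteration 2: select N,Q (d=11); attach at lengths (11/2, 11/2); label the merged cluster NQ
  updated: d(A,NQ)=45/2, d(DG,NQ)=59/2, d(NQ,O)=30, d(NQ,Z)=24
iteration 3: select A,DG (d=23/2); attach at lengths (23/4, 13/4); label the merged cluster ADG
  updated: d(ADG,NQ)=163/6, d(ADG,O)=83/3, d(ADG,Z)=27
iteration 4: select O,Z (d=18); attach at lengths (9, 9); label the merged cluster OZ
  updated: d(ADG,OZ)=82/3, d(NQ,OZ)=27
iteration 5: select NQ,OZ (d=27); attach at lengths (8, 9/2); label the merged cluster NOQZ
  updated: d(ADG,NOQZ)=109/4
iteration 6: select ADG,NOQZ (d=109/4); attach at lengths (63/8, 1/8); label the merged cluster ADGNOQZ
final tree: ((A:23/4,(D:5/2,G:5/2):13/4):63/8,((N:11/2,Q:11/2):8,(O:9,Z:9):9/2):1/8)
total length: 127/2

9,9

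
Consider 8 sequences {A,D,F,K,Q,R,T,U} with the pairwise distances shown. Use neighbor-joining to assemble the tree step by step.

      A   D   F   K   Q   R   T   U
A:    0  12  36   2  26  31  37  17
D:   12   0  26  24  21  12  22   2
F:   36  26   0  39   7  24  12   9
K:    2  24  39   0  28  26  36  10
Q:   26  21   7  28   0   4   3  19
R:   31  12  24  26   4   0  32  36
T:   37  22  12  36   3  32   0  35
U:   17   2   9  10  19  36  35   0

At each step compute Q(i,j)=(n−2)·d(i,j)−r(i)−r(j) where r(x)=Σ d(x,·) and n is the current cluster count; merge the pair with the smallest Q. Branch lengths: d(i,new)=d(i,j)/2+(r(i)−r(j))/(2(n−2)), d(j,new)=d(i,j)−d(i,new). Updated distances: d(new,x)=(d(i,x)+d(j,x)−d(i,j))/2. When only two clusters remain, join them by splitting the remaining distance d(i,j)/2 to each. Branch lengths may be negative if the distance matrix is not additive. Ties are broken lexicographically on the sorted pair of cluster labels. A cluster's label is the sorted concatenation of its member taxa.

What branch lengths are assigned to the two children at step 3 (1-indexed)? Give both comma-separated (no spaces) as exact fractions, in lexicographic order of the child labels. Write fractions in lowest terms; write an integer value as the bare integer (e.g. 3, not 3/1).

iteration 1: select A,K (d=2, Q=-314); attach at lengths (2/3, 4/3); label the merged cluster AK
  updated: d(AK,D)=17, d(AK,F)=73/2, d(AK,Q)=26, d(AK,R)=55/2, d(AK,T)=71/2, d(AK,U)=25/2
iteration 2: select AK,U (d=25/2, Q=-206); attach at lengths (52/5, 21/10); label the merged cluster AKU
  updated: d(AKU,D)=13/4, d(AKU,F)=33/2, d(AKU,Q)=65/4, d(AKU,R)=51/2, d(AKU,T)=29
iteration 3: select AKU,D (d=13/4, Q=-647/4); attach at lengths (77/32, 27/32); label the merged cluster ADKU
  updated: d(ADKU,F)=157/8, d(ADKU,Q)=17, d(ADKU,R)=137/8, d(ADKU,T)=191/8
iteration 4: select ADKU,R (d=137/8, Q=-827/8); attach at lengths (415/48, 407/48); label the merged cluster ADKRU
  updated: d(ADKRU,F)=53/4, d(ADKRU,Q)=31/16, d(ADKRU,T)=155/8
iteration 5: select ADKRU,Q (d=31/16, Q=-341/8); attach at lengths (53/8, -75/16); label the merged cluster ADKQRU
  updated: d(ADKQRU,F)=293/32, d(ADKQRU,T)=327/32
iteration 6: select ADKQRU,F (d=293/32, Q=-251/8); attach at lengths (59/16, 175/32); label the merged cluster ADFKQRU
  updated: d(ADFKQRU,T)=209/32
iteration 7: select ADFKQRU,T (d=209/32); attach at lengths (209/64, 209/64); label the merged cluster ADFKQRTU
final tree: (((((((A:2/3,K:4/3):52/5,U:21/10):77/32,D:27/32):415/48,R:407/48):53/8,Q:-75/16):59/16,F:175/32):209/64,T:209/64)
total length: 105/2

77/32,27/32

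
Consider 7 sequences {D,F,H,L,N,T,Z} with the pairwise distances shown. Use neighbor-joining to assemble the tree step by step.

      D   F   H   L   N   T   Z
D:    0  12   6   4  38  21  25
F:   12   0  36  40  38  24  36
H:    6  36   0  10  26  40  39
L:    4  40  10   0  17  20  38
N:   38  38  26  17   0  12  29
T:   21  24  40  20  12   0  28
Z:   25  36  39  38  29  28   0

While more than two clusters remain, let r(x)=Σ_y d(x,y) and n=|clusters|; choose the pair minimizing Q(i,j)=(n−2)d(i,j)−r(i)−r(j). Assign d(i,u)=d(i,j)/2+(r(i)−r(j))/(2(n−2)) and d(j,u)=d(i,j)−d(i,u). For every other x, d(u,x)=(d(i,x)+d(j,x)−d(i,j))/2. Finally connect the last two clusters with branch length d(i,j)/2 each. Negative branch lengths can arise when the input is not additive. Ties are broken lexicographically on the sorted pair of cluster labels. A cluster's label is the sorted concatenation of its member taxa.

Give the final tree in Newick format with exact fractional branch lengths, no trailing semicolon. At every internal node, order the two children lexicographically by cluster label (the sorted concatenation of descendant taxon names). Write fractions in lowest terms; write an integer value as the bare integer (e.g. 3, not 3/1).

step 1: merge (N,T) at d=12, Q=-245; branch lengths N→15/2, T→9/2; new cluster NT
  updated: d(D,NT)=47/2, d(F,NT)=25, d(H,NT)=27, d(L,NT)=25/2, d(NT,Z)=45/2
step 2: merge (H,L) at d=10, Q=-365/2; branch lengths H→107/16, L→53/16; new cluster HL
  updated: d(D,HL)=0, d(F,HL)=33, d(HL,NT)=59/4, d(HL,Z)=67/2
step 3: merge (D,HL) at d=0, Q=-567/4; branch lengths D→-83/24, HL→83/24; new cluster DHL
  updated: d(DHL,F)=45/2, d(DHL,NT)=153/8, d(DHL,Z)=117/4
step 4: merge (DHL,F) at d=45/2, Q=-875/8; branch lengths DHL→259/32, F→461/32; new cluster DFHL
  updated: d(DFHL,NT)=173/16, d(DFHL,Z)=171/8
step 5: merge (DFHL,NT) at d=173/16, Q=-875/16; branch lengths DFHL→155/32, NT→191/32; new cluster DFHLNT
  updated: d(DFHLNT,Z)=529/32
step 6: merge (DFHLNT,Z) at d=529/32; branch lengths DFHLNT→529/64, Z→529/64; new cluster DFHLNTZ
final tree: ((((D:-83/24,(H:107/16,L:53/16):83/24):259/32,F:461/32):155/32,(N:15/2,T:9/2):191/32):529/64,Z:529/64)
total length: 2299/32

((((D:-83/24,(H:107/16,L:53/16):83/24):259/32,F:461/32):155/32,(N:15/2,T:9/2):191/32):529/64,Z:529/64)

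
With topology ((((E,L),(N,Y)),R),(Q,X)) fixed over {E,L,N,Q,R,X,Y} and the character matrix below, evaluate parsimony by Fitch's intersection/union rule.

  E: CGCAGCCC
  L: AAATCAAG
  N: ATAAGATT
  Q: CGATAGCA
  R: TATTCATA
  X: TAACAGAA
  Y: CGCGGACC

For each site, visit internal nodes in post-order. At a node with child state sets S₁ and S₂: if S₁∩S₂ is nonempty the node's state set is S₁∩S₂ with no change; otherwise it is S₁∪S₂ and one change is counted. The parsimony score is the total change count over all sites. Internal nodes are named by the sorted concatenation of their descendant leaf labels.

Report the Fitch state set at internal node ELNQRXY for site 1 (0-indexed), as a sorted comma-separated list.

A,G

site 0, node EL: E={C} ∪ L={A} → {A,C} (+1)
site 0, node NY: N={A} ∪ Y={C} → {A,C} (+1)
site 0, node ELNY: EL={A,C} ∩ NY={A,C} → {A,C} (+0)
site 0, node ELNRY: ELNY={A,C} ∪ R={T} → {A,C,T} (+1)
site 0, node QX: Q={C} ∪ X={T} → {C,T} (+1)
site 0, node ELNQRXY: ELNRY={A,C,T} ∩ QX={C,T} → {C,T} (+0)
site 1, node EL: E={G} ∪ L={A} → {A,G} (+1)
site 1, node NY: N={T} ∪ Y={G} → {G,T} (+1)
site 1, node ELNY: EL={A,G} ∩ NY={G,T} → {G} (+0)
site 1, node ELNRY: ELNY={G} ∪ R={A} → {A,G} (+1)
site 1, node QX: Q={G} ∪ X={A} → {A,G} (+1)
site 1, node ELNQRXY: ELNRY={A,G} ∩ QX={A,G} → {A,G} (+0)
site 2, node EL: E={C} ∪ L={A} → {A,C} (+1)
site 2, node NY: N={A} ∪ Y={C} → {A,C} (+1)
site 2, node ELNY: EL={A,C} ∩ NY={A,C} → {A,C} (+0)
site 2, node ELNRY: ELNY={A,C} ∪ R={T} → {A,C,T} (+1)
site 2, node QX: Q={A} ∩ X={A} → {A} (+0)
site 2, node ELNQRXY: ELNRY={A,C,T} ∩ QX={A} → {A} (+0)
site 3, node EL: E={A} ∪ L={T} → {A,T} (+1)
site 3, node NY: N={A} ∪ Y={G} → {A,G} (+1)
site 3, node ELNY: EL={A,T} ∩ NY={A,G} → {A} (+0)
site 3, node ELNRY: ELNY={A} ∪ R={T} → {A,T} (+1)
site 3, node QX: Q={T} ∪ X={C} → {C,T} (+1)
site 3, node ELNQRXY: ELNRY={A,T} ∩ QX={C,T} → {T} (+0)
site 4, node EL: E={G} ∪ L={C} → {C,G} (+1)
site 4, node NY: N={G} ∩ Y={G} → {G} (+0)
site 4, node ELNY: EL={C,G} ∩ NY={G} → {G} (+0)
site 4, node ELNRY: ELNY={G} ∪ R={C} → {C,G} (+1)
site 4, node QX: Q={A} ∩ X={A} → {A} (+0)
site 4, node ELNQRXY: ELNRY={C,G} ∪ QX={A} → {A,C,G} (+1)
site 5, node EL: E={C} ∪ L={A} → {A,C} (+1)
site 5, node NY: N={A} ∩ Y={A} → {A} (+0)
site 5, node ELNY: EL={A,C} ∩ NY={A} → {A} (+0)
site 5, node ELNRY: ELNY={A} ∩ R={A} → {A} (+0)
site 5, node QX: Q={G} ∩ X={G} → {G} (+0)
site 5, node ELNQRXY: ELNRY={A} ∪ QX={G} → {A,G} (+1)
site 6, node EL: E={C} ∪ L={A} → {A,C} (+1)
site 6, node NY: N={T} ∪ Y={C} → {C,T} (+1)
site 6, node ELNY: EL={A,C} ∩ NY={C,T} → {C} (+0)
site 6, node ELNRY: ELNY={C} ∪ R={T} → {C,T} (+1)
site 6, node QX: Q={C} ∪ X={A} → {A,C} (+1)
site 6, node ELNQRXY: ELNRY={C,T} ∩ QX={A,C} → {C} (+0)
site 7, node EL: E={C} ∪ L={G} → {C,G} (+1)
site 7, node NY: N={T} ∪ Y={C} → {C,T} (+1)
site 7, node ELNY: EL={C,G} ∩ NY={C,T} → {C} (+0)
site 7, node ELNRY: ELNY={C} ∪ R={A} → {A,C} (+1)
site 7, node QX: Q={A} ∩ X={A} → {A} (+0)
site 7, node ELNQRXY: ELNRY={A,C} ∩ QX={A} → {A} (+0)
per-site changes: [4, 4, 3, 4, 3, 2, 4, 3]; total = 27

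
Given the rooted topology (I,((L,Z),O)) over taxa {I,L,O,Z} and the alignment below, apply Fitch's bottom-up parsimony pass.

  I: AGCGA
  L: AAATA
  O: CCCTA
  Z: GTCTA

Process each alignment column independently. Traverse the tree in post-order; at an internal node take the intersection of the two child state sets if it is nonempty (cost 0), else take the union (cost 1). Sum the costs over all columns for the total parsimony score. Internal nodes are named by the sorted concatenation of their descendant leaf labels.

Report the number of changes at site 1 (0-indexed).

3

site 0, node LZ: L={A} ∪ Z={G} → {A,G} (+1)
site 0, node LOZ: LZ={A,G} ∪ O={C} → {A,C,G} (+1)
site 0, node ILOZ: I={A} ∩ LOZ={A,C,G} → {A} (+0)
site 1, node LZ: L={A} ∪ Z={T} → {A,T} (+1)
site 1, node LOZ: LZ={A,T} ∪ O={C} → {A,C,T} (+1)
site 1, node ILOZ: I={G} ∪ LOZ={A,C,T} → {A,C,G,T} (+1)
site 2, node LZ: L={A} ∪ Z={C} → {A,C} (+1)
site 2, node LOZ: LZ={A,C} ∩ O={C} → {C} (+0)
site 2, node ILOZ: I={C} ∩ LOZ={C} → {C} (+0)
site 3, node LZ: L={T} ∩ Z={T} → {T} (+0)
site 3, node LOZ: LZ={T} ∩ O={T} → {T} (+0)
site 3, node ILOZ: I={G} ∪ LOZ={T} → {G,T} (+1)
site 4, node LZ: L={A} ∩ Z={A} → {A} (+0)
site 4, node LOZ: LZ={A} ∩ O={A} → {A} (+0)
site 4, node ILOZ: I={A} ∩ LOZ={A} → {A} (+0)
per-site changes: [2, 3, 1, 1, 0]; total = 7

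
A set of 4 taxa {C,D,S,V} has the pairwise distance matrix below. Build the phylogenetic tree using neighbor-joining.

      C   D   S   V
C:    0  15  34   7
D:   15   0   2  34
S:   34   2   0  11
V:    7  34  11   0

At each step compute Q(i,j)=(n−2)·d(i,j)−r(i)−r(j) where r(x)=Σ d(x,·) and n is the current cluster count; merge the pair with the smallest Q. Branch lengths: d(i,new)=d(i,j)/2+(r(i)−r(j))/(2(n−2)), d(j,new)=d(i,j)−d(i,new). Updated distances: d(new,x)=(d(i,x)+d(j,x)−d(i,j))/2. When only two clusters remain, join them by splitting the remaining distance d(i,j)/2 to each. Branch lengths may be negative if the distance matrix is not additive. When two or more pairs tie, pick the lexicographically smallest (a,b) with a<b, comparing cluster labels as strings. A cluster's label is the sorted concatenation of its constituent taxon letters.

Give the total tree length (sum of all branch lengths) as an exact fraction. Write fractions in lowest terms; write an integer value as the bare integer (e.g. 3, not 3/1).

step 1: merge (C,V) at d=7, Q=-94; branch lengths C→9/2, V→5/2; new cluster CV
  updated: d(CV,D)=21, d(CV,S)=19
step 2: merge (CV,D) at d=21, Q=-42; branch lengths CV→19, D→2; new cluster CDV
  updated: d(CDV,S)=0
step 3: merge (CDV,S) at d=0; branch lengths CDV→0, S→0; new cluster CDSV
final tree: (((C:9/2,V:5/2):19,D:2):0,S:0)
total length: 28

28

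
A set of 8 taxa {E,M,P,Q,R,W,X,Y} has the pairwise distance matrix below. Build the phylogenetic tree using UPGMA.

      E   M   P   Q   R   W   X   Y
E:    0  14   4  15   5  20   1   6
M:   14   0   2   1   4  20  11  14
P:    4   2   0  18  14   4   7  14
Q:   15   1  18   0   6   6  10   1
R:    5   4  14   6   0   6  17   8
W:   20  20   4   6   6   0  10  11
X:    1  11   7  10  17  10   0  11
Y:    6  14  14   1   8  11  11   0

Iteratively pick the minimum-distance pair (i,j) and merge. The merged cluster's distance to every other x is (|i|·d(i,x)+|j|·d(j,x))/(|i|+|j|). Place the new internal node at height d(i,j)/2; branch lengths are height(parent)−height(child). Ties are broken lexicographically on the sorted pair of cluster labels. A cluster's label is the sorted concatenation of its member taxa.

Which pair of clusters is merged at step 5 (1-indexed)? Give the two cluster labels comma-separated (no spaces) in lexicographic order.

MQR,Y

1. join E+X (d=1) ⇒ EX; edges |E|=1/2, |X|=1/2
  updated: d(EX,M)=25/2, d(EX,P)=11/2, d(EX,Q)=25/2, d(EX,R)=11, d(EX,W)=15, d(EX,Y)=17/2
2. join M+Q (d=1) ⇒ MQ; edges |M|=1/2, |Q|=1/2
  updated: d(EX,MQ)=25/2, d(MQ,P)=10, d(MQ,R)=5, d(MQ,W)=13, d(MQ,Y)=15/2
3. join P+W (d=4) ⇒ PW; edges |P|=2, |W|=2
  updated: d(EX,PW)=41/4, d(MQ,PW)=23/2, d(PW,R)=10, d(PW,Y)=25/2
4. join MQ+R (d=5) ⇒ MQR; edges |MQ|=2, |R|=5/2
  updated: d(EX,MQR)=12, d(MQR,PW)=11, d(MQR,Y)=23/3
5. join MQR+Y (d=23/3) ⇒ MQRY; edges |MQR|=4/3, |Y|=23/6
  updated: d(EX,MQRY)=89/8, d(MQRY,PW)=91/8
6. join EX+PW (d=41/4) ⇒ EPWX; edges |EX|=37/8, |PW|=25/8
  updated: d(EPWX,MQRY)=45/4
7. join EPWX+MQRY (d=45/4) ⇒ EMPQRWXY; edges |EPWX|=1/2, |MQRY|=43/24
final tree: (((E:1/2,X:1/2):37/8,(P:2,W:2):25/8):1/2,(((M:1/2,Q:1/2):2,R:5/2):4/3,Y:23/6):43/24)
total length: 617/24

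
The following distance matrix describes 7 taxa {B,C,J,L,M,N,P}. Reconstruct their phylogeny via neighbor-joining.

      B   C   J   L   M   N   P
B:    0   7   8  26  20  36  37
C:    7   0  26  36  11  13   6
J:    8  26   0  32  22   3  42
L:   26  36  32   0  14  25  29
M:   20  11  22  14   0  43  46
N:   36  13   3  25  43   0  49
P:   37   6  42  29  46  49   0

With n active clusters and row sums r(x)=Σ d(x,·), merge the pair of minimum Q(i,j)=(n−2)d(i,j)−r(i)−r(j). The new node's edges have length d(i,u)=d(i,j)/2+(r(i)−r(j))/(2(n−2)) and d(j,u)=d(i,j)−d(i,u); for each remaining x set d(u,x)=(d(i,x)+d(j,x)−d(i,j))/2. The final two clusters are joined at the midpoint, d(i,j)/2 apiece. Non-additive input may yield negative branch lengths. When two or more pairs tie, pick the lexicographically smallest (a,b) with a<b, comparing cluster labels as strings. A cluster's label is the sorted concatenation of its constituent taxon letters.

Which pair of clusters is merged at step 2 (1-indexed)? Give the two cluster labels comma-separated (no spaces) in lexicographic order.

iteration 1: select J,N (d=3, Q=-287); attach at lengths (-21/10, 51/10); label the merged cluster JN
  updated: d(B,JN)=41/2, d(C,JN)=18, d(JN,L)=27, d(JN,M)=31, d(JN,P)=44
iteration 2: select C,P (d=6, Q=-216); attach at lengths (-15/2, 27/2); label the merged cluster CP
  updated: d(B,CP)=19, d(CP,JN)=28, d(CP,L)=59/2, d(CP,M)=51/2
iteration 3: select L,M (d=14, Q=-145); attach at lengths (8, 6); label the merged cluster LM
  updated: d(B,LM)=16, d(CP,LM)=41/2, d(JN,LM)=22
iteration 4: select B,CP (d=19, Q=-85); attach at lengths (13/2, 25/2); label the merged cluster BCP
  updated: d(BCP,JN)=59/4, d(BCP,LM)=35/4
iteration 5: select BCP,JN (d=59/4, Q=-91/2); attach at lengths (3/4, 14); label the merged cluster BCJNP
  updated: d(BCJNP,LM)=8
iteration 6: select BCJNP,LM (d=8); attach at lengths (4, 4); label the merged cluster BCJLMNP
final tree: (((B:13/2,(C:-15/2,P:27/2):25/2):3/4,(J:-21/10,N:51/10):14):4,(L:8,M:6):4)
total length: 259/4

C,P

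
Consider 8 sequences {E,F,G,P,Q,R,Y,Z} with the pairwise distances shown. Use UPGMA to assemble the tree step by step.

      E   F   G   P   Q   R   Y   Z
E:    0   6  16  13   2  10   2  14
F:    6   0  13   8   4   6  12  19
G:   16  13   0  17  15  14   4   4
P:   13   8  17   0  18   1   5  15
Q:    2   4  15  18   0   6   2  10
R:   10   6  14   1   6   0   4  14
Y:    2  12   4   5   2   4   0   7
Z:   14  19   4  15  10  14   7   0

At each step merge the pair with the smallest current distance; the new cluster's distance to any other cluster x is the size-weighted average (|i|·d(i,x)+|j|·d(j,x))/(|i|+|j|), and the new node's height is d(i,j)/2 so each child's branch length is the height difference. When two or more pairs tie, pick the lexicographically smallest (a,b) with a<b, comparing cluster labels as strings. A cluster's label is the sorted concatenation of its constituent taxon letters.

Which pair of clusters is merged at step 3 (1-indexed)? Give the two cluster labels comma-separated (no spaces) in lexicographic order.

EQ,Y

1. join P+R (d=1) ⇒ PR; edges |P|=1/2, |R|=1/2
  updated: d(E,PR)=23/2, d(F,PR)=7, d(G,PR)=31/2, d(PR,Q)=12, d(PR,Y)=9/2, d(PR,Z)=29/2
2. join E+Q (d=2) ⇒ EQ; edges |E|=1, |Q|=1
  updated: d(EQ,F)=5, d(EQ,G)=31/2, d(EQ,PR)=47/4, d(EQ,Y)=2, d(EQ,Z)=12
3. join EQ+Y (d=2) ⇒ EQY; edges |EQ|=0, |Y|=1
  updated: d(EQY,F)=22/3, d(EQY,G)=35/3, d(EQY,PR)=28/3, d(EQY,Z)=31/3
4. join G+Z (d=4) ⇒ GZ; edges |G|=2, |Z|=2
  updated: d(EQY,GZ)=11, d(F,GZ)=16, d(GZ,PR)=15
5. join F+PR (d=7) ⇒ FPR; edges |F|=7/2, |PR|=3
  updated: d(EQY,FPR)=26/3, d(FPR,GZ)=46/3
6. join EQY+FPR (d=26/3) ⇒ EFPQRY; edges |EQY|=10/3, |FPR|=5/6
  updated: d(EFPQRY,GZ)=79/6
7. join EFPQRY+GZ (d=79/6) ⇒ EFGPQRYZ; edges |EFPQRY|=9/4, |GZ|=55/12
final tree: ((((E:1,Q:1):0,Y:1):10/3,(F:7/2,(P:1/2,R:1/2):3):5/6):9/4,(G:2,Z:2):55/12)
total length: 51/2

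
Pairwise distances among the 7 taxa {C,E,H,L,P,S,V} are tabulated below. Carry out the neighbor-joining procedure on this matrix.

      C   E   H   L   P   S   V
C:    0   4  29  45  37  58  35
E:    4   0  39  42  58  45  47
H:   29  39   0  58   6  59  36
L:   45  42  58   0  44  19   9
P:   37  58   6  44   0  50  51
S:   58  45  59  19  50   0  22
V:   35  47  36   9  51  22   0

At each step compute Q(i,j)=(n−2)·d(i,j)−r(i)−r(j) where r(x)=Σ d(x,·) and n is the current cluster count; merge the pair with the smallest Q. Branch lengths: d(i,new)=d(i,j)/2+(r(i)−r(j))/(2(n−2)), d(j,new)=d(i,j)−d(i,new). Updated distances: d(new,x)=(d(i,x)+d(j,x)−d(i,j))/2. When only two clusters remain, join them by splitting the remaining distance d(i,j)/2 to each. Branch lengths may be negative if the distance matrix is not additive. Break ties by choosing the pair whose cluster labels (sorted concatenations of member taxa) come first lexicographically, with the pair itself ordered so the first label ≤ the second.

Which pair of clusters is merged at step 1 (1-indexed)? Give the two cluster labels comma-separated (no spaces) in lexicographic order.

iteration 1: select H,P (d=6, Q=-443); attach at lengths (11/10, 49/10); label the merged cluster HP
  updated: d(C,HP)=30, d(E,HP)=91/2, d(HP,L)=48, d(HP,S)=103/2, d(HP,V)=81/2
iteration 2: select C,E (d=4, Q=-679/2); attach at lengths (9/16, 55/16); label the merged cluster CE
  updated: d(CE,HP)=143/4, d(CE,L)=83/2, d(CE,S)=99/2, d(CE,V)=39
iteration 3: select CE,HP (d=143/4, Q=-937/4); attach at lengths (389/24, 469/24); label the merged cluster CEHP
  updated: d(CEHP,L)=215/8, d(CEHP,S)=261/8, d(CEHP,V)=175/8
iteration 4: select CEHP,V (d=175/8, Q=-181/2); attach at lengths (289/16, 61/16); label the merged cluster CEHPV
  updated: d(CEHPV,L)=7, d(CEHPV,S)=131/8
iteration 5: select CEHPV,L (d=7, Q=-339/8); attach at lengths (35/16, 77/16); label the merged cluster CEHLPV
  updated: d(CEHLPV,S)=227/16
iteration 6: select CEHLPV,S (d=227/16); attach at lengths (227/32, 227/32); label the merged cluster CEHLPSV
final tree: (((((C:9/16,E:55/16):389/24,(H:11/10,P:49/10):469/24):289/16,V:61/16):35/16,L:77/16):227/32,S:227/32)
total length: 1421/16

H,P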